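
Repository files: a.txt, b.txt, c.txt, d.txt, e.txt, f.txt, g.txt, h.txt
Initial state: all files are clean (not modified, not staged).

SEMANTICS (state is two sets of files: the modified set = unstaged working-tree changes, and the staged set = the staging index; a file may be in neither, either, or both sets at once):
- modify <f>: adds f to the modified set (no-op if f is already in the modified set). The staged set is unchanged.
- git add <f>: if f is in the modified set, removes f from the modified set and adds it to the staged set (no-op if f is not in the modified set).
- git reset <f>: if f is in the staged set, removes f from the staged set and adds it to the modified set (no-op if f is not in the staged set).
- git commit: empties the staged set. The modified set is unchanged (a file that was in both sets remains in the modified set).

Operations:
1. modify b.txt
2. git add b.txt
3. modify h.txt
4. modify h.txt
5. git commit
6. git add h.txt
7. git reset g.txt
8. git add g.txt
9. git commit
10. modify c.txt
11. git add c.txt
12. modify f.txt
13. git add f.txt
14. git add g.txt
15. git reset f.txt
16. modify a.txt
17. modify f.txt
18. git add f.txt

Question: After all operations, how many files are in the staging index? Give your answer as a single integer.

Answer: 2

Derivation:
After op 1 (modify b.txt): modified={b.txt} staged={none}
After op 2 (git add b.txt): modified={none} staged={b.txt}
After op 3 (modify h.txt): modified={h.txt} staged={b.txt}
After op 4 (modify h.txt): modified={h.txt} staged={b.txt}
After op 5 (git commit): modified={h.txt} staged={none}
After op 6 (git add h.txt): modified={none} staged={h.txt}
After op 7 (git reset g.txt): modified={none} staged={h.txt}
After op 8 (git add g.txt): modified={none} staged={h.txt}
After op 9 (git commit): modified={none} staged={none}
After op 10 (modify c.txt): modified={c.txt} staged={none}
After op 11 (git add c.txt): modified={none} staged={c.txt}
After op 12 (modify f.txt): modified={f.txt} staged={c.txt}
After op 13 (git add f.txt): modified={none} staged={c.txt, f.txt}
After op 14 (git add g.txt): modified={none} staged={c.txt, f.txt}
After op 15 (git reset f.txt): modified={f.txt} staged={c.txt}
After op 16 (modify a.txt): modified={a.txt, f.txt} staged={c.txt}
After op 17 (modify f.txt): modified={a.txt, f.txt} staged={c.txt}
After op 18 (git add f.txt): modified={a.txt} staged={c.txt, f.txt}
Final staged set: {c.txt, f.txt} -> count=2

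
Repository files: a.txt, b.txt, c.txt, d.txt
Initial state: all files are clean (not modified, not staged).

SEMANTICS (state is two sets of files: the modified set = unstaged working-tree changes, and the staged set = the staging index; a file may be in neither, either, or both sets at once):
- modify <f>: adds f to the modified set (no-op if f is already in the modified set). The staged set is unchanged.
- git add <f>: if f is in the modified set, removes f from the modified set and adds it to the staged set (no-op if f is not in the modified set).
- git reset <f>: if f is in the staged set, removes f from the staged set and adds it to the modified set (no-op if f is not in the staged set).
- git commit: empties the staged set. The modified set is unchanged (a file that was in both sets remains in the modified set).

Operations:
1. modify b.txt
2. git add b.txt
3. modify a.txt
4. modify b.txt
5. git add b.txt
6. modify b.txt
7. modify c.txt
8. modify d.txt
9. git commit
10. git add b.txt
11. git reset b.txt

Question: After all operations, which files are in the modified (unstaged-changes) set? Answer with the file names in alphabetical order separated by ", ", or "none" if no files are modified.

After op 1 (modify b.txt): modified={b.txt} staged={none}
After op 2 (git add b.txt): modified={none} staged={b.txt}
After op 3 (modify a.txt): modified={a.txt} staged={b.txt}
After op 4 (modify b.txt): modified={a.txt, b.txt} staged={b.txt}
After op 5 (git add b.txt): modified={a.txt} staged={b.txt}
After op 6 (modify b.txt): modified={a.txt, b.txt} staged={b.txt}
After op 7 (modify c.txt): modified={a.txt, b.txt, c.txt} staged={b.txt}
After op 8 (modify d.txt): modified={a.txt, b.txt, c.txt, d.txt} staged={b.txt}
After op 9 (git commit): modified={a.txt, b.txt, c.txt, d.txt} staged={none}
After op 10 (git add b.txt): modified={a.txt, c.txt, d.txt} staged={b.txt}
After op 11 (git reset b.txt): modified={a.txt, b.txt, c.txt, d.txt} staged={none}

Answer: a.txt, b.txt, c.txt, d.txt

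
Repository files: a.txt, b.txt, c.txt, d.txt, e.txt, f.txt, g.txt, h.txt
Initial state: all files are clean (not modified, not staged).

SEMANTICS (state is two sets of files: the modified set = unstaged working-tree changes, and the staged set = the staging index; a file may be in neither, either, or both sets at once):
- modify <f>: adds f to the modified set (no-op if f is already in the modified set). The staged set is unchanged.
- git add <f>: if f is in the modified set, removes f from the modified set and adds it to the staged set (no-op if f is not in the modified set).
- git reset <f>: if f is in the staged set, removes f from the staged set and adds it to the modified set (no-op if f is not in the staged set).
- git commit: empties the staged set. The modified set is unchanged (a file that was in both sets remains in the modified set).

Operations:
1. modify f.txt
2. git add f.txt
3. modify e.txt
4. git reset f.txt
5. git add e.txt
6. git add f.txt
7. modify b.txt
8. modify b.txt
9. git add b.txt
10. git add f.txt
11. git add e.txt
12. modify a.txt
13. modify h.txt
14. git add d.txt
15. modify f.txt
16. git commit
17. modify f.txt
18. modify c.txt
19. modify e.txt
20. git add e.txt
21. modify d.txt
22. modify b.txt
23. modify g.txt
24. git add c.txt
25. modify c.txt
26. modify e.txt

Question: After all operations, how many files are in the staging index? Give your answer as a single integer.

After op 1 (modify f.txt): modified={f.txt} staged={none}
After op 2 (git add f.txt): modified={none} staged={f.txt}
After op 3 (modify e.txt): modified={e.txt} staged={f.txt}
After op 4 (git reset f.txt): modified={e.txt, f.txt} staged={none}
After op 5 (git add e.txt): modified={f.txt} staged={e.txt}
After op 6 (git add f.txt): modified={none} staged={e.txt, f.txt}
After op 7 (modify b.txt): modified={b.txt} staged={e.txt, f.txt}
After op 8 (modify b.txt): modified={b.txt} staged={e.txt, f.txt}
After op 9 (git add b.txt): modified={none} staged={b.txt, e.txt, f.txt}
After op 10 (git add f.txt): modified={none} staged={b.txt, e.txt, f.txt}
After op 11 (git add e.txt): modified={none} staged={b.txt, e.txt, f.txt}
After op 12 (modify a.txt): modified={a.txt} staged={b.txt, e.txt, f.txt}
After op 13 (modify h.txt): modified={a.txt, h.txt} staged={b.txt, e.txt, f.txt}
After op 14 (git add d.txt): modified={a.txt, h.txt} staged={b.txt, e.txt, f.txt}
After op 15 (modify f.txt): modified={a.txt, f.txt, h.txt} staged={b.txt, e.txt, f.txt}
After op 16 (git commit): modified={a.txt, f.txt, h.txt} staged={none}
After op 17 (modify f.txt): modified={a.txt, f.txt, h.txt} staged={none}
After op 18 (modify c.txt): modified={a.txt, c.txt, f.txt, h.txt} staged={none}
After op 19 (modify e.txt): modified={a.txt, c.txt, e.txt, f.txt, h.txt} staged={none}
After op 20 (git add e.txt): modified={a.txt, c.txt, f.txt, h.txt} staged={e.txt}
After op 21 (modify d.txt): modified={a.txt, c.txt, d.txt, f.txt, h.txt} staged={e.txt}
After op 22 (modify b.txt): modified={a.txt, b.txt, c.txt, d.txt, f.txt, h.txt} staged={e.txt}
After op 23 (modify g.txt): modified={a.txt, b.txt, c.txt, d.txt, f.txt, g.txt, h.txt} staged={e.txt}
After op 24 (git add c.txt): modified={a.txt, b.txt, d.txt, f.txt, g.txt, h.txt} staged={c.txt, e.txt}
After op 25 (modify c.txt): modified={a.txt, b.txt, c.txt, d.txt, f.txt, g.txt, h.txt} staged={c.txt, e.txt}
After op 26 (modify e.txt): modified={a.txt, b.txt, c.txt, d.txt, e.txt, f.txt, g.txt, h.txt} staged={c.txt, e.txt}
Final staged set: {c.txt, e.txt} -> count=2

Answer: 2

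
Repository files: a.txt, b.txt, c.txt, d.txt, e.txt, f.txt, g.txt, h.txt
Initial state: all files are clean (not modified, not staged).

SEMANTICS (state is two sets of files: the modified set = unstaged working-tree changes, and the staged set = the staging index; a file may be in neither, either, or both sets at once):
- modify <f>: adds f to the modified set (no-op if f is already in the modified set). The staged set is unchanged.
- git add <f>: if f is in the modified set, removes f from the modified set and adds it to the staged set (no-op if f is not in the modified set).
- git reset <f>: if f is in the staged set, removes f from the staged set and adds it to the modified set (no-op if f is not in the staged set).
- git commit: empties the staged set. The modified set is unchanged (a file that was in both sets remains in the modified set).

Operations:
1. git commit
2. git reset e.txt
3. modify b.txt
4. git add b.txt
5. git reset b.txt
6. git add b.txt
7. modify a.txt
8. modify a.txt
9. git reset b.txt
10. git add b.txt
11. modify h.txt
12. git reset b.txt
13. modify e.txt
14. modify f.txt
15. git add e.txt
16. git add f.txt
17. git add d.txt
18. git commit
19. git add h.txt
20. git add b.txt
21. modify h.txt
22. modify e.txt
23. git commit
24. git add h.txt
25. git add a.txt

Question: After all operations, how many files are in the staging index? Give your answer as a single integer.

After op 1 (git commit): modified={none} staged={none}
After op 2 (git reset e.txt): modified={none} staged={none}
After op 3 (modify b.txt): modified={b.txt} staged={none}
After op 4 (git add b.txt): modified={none} staged={b.txt}
After op 5 (git reset b.txt): modified={b.txt} staged={none}
After op 6 (git add b.txt): modified={none} staged={b.txt}
After op 7 (modify a.txt): modified={a.txt} staged={b.txt}
After op 8 (modify a.txt): modified={a.txt} staged={b.txt}
After op 9 (git reset b.txt): modified={a.txt, b.txt} staged={none}
After op 10 (git add b.txt): modified={a.txt} staged={b.txt}
After op 11 (modify h.txt): modified={a.txt, h.txt} staged={b.txt}
After op 12 (git reset b.txt): modified={a.txt, b.txt, h.txt} staged={none}
After op 13 (modify e.txt): modified={a.txt, b.txt, e.txt, h.txt} staged={none}
After op 14 (modify f.txt): modified={a.txt, b.txt, e.txt, f.txt, h.txt} staged={none}
After op 15 (git add e.txt): modified={a.txt, b.txt, f.txt, h.txt} staged={e.txt}
After op 16 (git add f.txt): modified={a.txt, b.txt, h.txt} staged={e.txt, f.txt}
After op 17 (git add d.txt): modified={a.txt, b.txt, h.txt} staged={e.txt, f.txt}
After op 18 (git commit): modified={a.txt, b.txt, h.txt} staged={none}
After op 19 (git add h.txt): modified={a.txt, b.txt} staged={h.txt}
After op 20 (git add b.txt): modified={a.txt} staged={b.txt, h.txt}
After op 21 (modify h.txt): modified={a.txt, h.txt} staged={b.txt, h.txt}
After op 22 (modify e.txt): modified={a.txt, e.txt, h.txt} staged={b.txt, h.txt}
After op 23 (git commit): modified={a.txt, e.txt, h.txt} staged={none}
After op 24 (git add h.txt): modified={a.txt, e.txt} staged={h.txt}
After op 25 (git add a.txt): modified={e.txt} staged={a.txt, h.txt}
Final staged set: {a.txt, h.txt} -> count=2

Answer: 2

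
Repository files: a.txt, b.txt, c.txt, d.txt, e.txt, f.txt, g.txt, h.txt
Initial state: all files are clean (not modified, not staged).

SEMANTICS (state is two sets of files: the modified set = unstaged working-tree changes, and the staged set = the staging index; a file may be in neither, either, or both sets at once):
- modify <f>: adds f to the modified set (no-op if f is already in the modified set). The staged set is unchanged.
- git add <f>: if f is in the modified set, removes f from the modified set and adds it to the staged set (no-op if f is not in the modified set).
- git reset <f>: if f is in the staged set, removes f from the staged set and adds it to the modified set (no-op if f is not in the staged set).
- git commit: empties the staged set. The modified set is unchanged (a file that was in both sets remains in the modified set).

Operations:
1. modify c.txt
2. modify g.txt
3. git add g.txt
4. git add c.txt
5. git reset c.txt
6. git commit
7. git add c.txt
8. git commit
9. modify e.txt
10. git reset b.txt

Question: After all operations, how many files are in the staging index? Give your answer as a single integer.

After op 1 (modify c.txt): modified={c.txt} staged={none}
After op 2 (modify g.txt): modified={c.txt, g.txt} staged={none}
After op 3 (git add g.txt): modified={c.txt} staged={g.txt}
After op 4 (git add c.txt): modified={none} staged={c.txt, g.txt}
After op 5 (git reset c.txt): modified={c.txt} staged={g.txt}
After op 6 (git commit): modified={c.txt} staged={none}
After op 7 (git add c.txt): modified={none} staged={c.txt}
After op 8 (git commit): modified={none} staged={none}
After op 9 (modify e.txt): modified={e.txt} staged={none}
After op 10 (git reset b.txt): modified={e.txt} staged={none}
Final staged set: {none} -> count=0

Answer: 0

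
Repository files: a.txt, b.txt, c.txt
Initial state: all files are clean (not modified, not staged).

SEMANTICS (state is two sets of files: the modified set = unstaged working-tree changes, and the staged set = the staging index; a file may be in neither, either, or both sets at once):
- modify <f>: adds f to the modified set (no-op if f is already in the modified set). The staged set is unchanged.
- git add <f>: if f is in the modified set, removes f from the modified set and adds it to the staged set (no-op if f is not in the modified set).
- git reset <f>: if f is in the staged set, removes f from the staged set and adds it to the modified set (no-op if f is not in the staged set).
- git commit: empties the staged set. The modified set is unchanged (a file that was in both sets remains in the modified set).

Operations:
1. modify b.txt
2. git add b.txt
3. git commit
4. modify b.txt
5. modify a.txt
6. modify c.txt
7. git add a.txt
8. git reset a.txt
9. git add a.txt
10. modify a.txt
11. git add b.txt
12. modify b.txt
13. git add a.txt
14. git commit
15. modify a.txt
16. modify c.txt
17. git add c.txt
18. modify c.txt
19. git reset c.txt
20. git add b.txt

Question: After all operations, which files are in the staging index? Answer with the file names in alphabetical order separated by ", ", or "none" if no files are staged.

After op 1 (modify b.txt): modified={b.txt} staged={none}
After op 2 (git add b.txt): modified={none} staged={b.txt}
After op 3 (git commit): modified={none} staged={none}
After op 4 (modify b.txt): modified={b.txt} staged={none}
After op 5 (modify a.txt): modified={a.txt, b.txt} staged={none}
After op 6 (modify c.txt): modified={a.txt, b.txt, c.txt} staged={none}
After op 7 (git add a.txt): modified={b.txt, c.txt} staged={a.txt}
After op 8 (git reset a.txt): modified={a.txt, b.txt, c.txt} staged={none}
After op 9 (git add a.txt): modified={b.txt, c.txt} staged={a.txt}
After op 10 (modify a.txt): modified={a.txt, b.txt, c.txt} staged={a.txt}
After op 11 (git add b.txt): modified={a.txt, c.txt} staged={a.txt, b.txt}
After op 12 (modify b.txt): modified={a.txt, b.txt, c.txt} staged={a.txt, b.txt}
After op 13 (git add a.txt): modified={b.txt, c.txt} staged={a.txt, b.txt}
After op 14 (git commit): modified={b.txt, c.txt} staged={none}
After op 15 (modify a.txt): modified={a.txt, b.txt, c.txt} staged={none}
After op 16 (modify c.txt): modified={a.txt, b.txt, c.txt} staged={none}
After op 17 (git add c.txt): modified={a.txt, b.txt} staged={c.txt}
After op 18 (modify c.txt): modified={a.txt, b.txt, c.txt} staged={c.txt}
After op 19 (git reset c.txt): modified={a.txt, b.txt, c.txt} staged={none}
After op 20 (git add b.txt): modified={a.txt, c.txt} staged={b.txt}

Answer: b.txt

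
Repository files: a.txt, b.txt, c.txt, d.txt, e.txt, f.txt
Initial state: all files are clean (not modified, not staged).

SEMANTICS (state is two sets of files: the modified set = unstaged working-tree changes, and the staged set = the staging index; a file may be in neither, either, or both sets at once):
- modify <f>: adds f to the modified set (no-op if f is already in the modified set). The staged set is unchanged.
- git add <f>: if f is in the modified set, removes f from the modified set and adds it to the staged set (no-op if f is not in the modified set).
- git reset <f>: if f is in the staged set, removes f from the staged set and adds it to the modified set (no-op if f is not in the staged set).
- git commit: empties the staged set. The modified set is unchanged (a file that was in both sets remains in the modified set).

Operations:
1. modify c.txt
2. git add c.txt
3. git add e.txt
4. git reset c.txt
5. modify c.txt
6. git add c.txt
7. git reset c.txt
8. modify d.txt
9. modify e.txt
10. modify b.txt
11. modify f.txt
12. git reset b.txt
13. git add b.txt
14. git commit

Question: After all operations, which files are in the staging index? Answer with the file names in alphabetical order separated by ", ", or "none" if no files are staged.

After op 1 (modify c.txt): modified={c.txt} staged={none}
After op 2 (git add c.txt): modified={none} staged={c.txt}
After op 3 (git add e.txt): modified={none} staged={c.txt}
After op 4 (git reset c.txt): modified={c.txt} staged={none}
After op 5 (modify c.txt): modified={c.txt} staged={none}
After op 6 (git add c.txt): modified={none} staged={c.txt}
After op 7 (git reset c.txt): modified={c.txt} staged={none}
After op 8 (modify d.txt): modified={c.txt, d.txt} staged={none}
After op 9 (modify e.txt): modified={c.txt, d.txt, e.txt} staged={none}
After op 10 (modify b.txt): modified={b.txt, c.txt, d.txt, e.txt} staged={none}
After op 11 (modify f.txt): modified={b.txt, c.txt, d.txt, e.txt, f.txt} staged={none}
After op 12 (git reset b.txt): modified={b.txt, c.txt, d.txt, e.txt, f.txt} staged={none}
After op 13 (git add b.txt): modified={c.txt, d.txt, e.txt, f.txt} staged={b.txt}
After op 14 (git commit): modified={c.txt, d.txt, e.txt, f.txt} staged={none}

Answer: none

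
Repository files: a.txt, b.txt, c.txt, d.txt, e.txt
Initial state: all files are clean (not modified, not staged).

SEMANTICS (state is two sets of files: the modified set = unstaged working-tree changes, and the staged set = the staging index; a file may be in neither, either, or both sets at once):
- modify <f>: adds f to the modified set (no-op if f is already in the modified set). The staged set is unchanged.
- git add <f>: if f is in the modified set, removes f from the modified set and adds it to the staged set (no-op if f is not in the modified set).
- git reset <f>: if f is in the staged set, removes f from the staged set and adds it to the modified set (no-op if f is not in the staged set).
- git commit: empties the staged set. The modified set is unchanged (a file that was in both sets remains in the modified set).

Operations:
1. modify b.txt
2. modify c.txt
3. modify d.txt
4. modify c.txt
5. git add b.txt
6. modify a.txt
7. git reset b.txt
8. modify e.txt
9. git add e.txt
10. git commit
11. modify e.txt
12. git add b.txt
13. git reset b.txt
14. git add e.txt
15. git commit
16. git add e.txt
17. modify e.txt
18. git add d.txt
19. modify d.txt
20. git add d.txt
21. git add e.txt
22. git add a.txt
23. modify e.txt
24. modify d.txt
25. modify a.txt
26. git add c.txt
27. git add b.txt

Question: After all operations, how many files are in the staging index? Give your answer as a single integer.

After op 1 (modify b.txt): modified={b.txt} staged={none}
After op 2 (modify c.txt): modified={b.txt, c.txt} staged={none}
After op 3 (modify d.txt): modified={b.txt, c.txt, d.txt} staged={none}
After op 4 (modify c.txt): modified={b.txt, c.txt, d.txt} staged={none}
After op 5 (git add b.txt): modified={c.txt, d.txt} staged={b.txt}
After op 6 (modify a.txt): modified={a.txt, c.txt, d.txt} staged={b.txt}
After op 7 (git reset b.txt): modified={a.txt, b.txt, c.txt, d.txt} staged={none}
After op 8 (modify e.txt): modified={a.txt, b.txt, c.txt, d.txt, e.txt} staged={none}
After op 9 (git add e.txt): modified={a.txt, b.txt, c.txt, d.txt} staged={e.txt}
After op 10 (git commit): modified={a.txt, b.txt, c.txt, d.txt} staged={none}
After op 11 (modify e.txt): modified={a.txt, b.txt, c.txt, d.txt, e.txt} staged={none}
After op 12 (git add b.txt): modified={a.txt, c.txt, d.txt, e.txt} staged={b.txt}
After op 13 (git reset b.txt): modified={a.txt, b.txt, c.txt, d.txt, e.txt} staged={none}
After op 14 (git add e.txt): modified={a.txt, b.txt, c.txt, d.txt} staged={e.txt}
After op 15 (git commit): modified={a.txt, b.txt, c.txt, d.txt} staged={none}
After op 16 (git add e.txt): modified={a.txt, b.txt, c.txt, d.txt} staged={none}
After op 17 (modify e.txt): modified={a.txt, b.txt, c.txt, d.txt, e.txt} staged={none}
After op 18 (git add d.txt): modified={a.txt, b.txt, c.txt, e.txt} staged={d.txt}
After op 19 (modify d.txt): modified={a.txt, b.txt, c.txt, d.txt, e.txt} staged={d.txt}
After op 20 (git add d.txt): modified={a.txt, b.txt, c.txt, e.txt} staged={d.txt}
After op 21 (git add e.txt): modified={a.txt, b.txt, c.txt} staged={d.txt, e.txt}
After op 22 (git add a.txt): modified={b.txt, c.txt} staged={a.txt, d.txt, e.txt}
After op 23 (modify e.txt): modified={b.txt, c.txt, e.txt} staged={a.txt, d.txt, e.txt}
After op 24 (modify d.txt): modified={b.txt, c.txt, d.txt, e.txt} staged={a.txt, d.txt, e.txt}
After op 25 (modify a.txt): modified={a.txt, b.txt, c.txt, d.txt, e.txt} staged={a.txt, d.txt, e.txt}
After op 26 (git add c.txt): modified={a.txt, b.txt, d.txt, e.txt} staged={a.txt, c.txt, d.txt, e.txt}
After op 27 (git add b.txt): modified={a.txt, d.txt, e.txt} staged={a.txt, b.txt, c.txt, d.txt, e.txt}
Final staged set: {a.txt, b.txt, c.txt, d.txt, e.txt} -> count=5

Answer: 5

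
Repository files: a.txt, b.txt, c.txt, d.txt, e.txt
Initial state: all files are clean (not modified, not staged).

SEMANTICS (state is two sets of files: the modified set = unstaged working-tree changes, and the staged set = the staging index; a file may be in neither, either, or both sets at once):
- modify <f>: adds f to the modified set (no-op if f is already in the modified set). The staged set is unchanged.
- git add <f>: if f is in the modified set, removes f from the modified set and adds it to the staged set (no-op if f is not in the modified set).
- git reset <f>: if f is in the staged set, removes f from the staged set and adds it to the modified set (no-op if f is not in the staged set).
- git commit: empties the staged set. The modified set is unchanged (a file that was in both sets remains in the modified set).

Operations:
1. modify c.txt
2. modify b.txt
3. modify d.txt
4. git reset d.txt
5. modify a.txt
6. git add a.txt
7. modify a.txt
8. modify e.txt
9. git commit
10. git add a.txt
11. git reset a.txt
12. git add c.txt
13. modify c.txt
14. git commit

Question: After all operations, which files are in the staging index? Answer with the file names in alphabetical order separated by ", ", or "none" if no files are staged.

After op 1 (modify c.txt): modified={c.txt} staged={none}
After op 2 (modify b.txt): modified={b.txt, c.txt} staged={none}
After op 3 (modify d.txt): modified={b.txt, c.txt, d.txt} staged={none}
After op 4 (git reset d.txt): modified={b.txt, c.txt, d.txt} staged={none}
After op 5 (modify a.txt): modified={a.txt, b.txt, c.txt, d.txt} staged={none}
After op 6 (git add a.txt): modified={b.txt, c.txt, d.txt} staged={a.txt}
After op 7 (modify a.txt): modified={a.txt, b.txt, c.txt, d.txt} staged={a.txt}
After op 8 (modify e.txt): modified={a.txt, b.txt, c.txt, d.txt, e.txt} staged={a.txt}
After op 9 (git commit): modified={a.txt, b.txt, c.txt, d.txt, e.txt} staged={none}
After op 10 (git add a.txt): modified={b.txt, c.txt, d.txt, e.txt} staged={a.txt}
After op 11 (git reset a.txt): modified={a.txt, b.txt, c.txt, d.txt, e.txt} staged={none}
After op 12 (git add c.txt): modified={a.txt, b.txt, d.txt, e.txt} staged={c.txt}
After op 13 (modify c.txt): modified={a.txt, b.txt, c.txt, d.txt, e.txt} staged={c.txt}
After op 14 (git commit): modified={a.txt, b.txt, c.txt, d.txt, e.txt} staged={none}

Answer: none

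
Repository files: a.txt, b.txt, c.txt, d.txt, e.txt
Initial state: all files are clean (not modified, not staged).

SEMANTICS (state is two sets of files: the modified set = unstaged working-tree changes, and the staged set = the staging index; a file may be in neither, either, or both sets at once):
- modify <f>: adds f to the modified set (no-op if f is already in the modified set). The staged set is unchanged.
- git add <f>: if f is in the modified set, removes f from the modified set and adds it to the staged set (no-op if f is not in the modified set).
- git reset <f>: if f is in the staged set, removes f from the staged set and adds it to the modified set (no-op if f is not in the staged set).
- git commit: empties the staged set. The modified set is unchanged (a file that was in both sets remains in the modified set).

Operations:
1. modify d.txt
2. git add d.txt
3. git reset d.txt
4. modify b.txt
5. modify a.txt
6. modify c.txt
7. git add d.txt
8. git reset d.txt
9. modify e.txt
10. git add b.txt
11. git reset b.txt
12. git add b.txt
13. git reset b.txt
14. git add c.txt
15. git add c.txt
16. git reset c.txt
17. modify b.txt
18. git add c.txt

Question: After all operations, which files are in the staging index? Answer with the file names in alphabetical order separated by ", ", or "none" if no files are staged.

After op 1 (modify d.txt): modified={d.txt} staged={none}
After op 2 (git add d.txt): modified={none} staged={d.txt}
After op 3 (git reset d.txt): modified={d.txt} staged={none}
After op 4 (modify b.txt): modified={b.txt, d.txt} staged={none}
After op 5 (modify a.txt): modified={a.txt, b.txt, d.txt} staged={none}
After op 6 (modify c.txt): modified={a.txt, b.txt, c.txt, d.txt} staged={none}
After op 7 (git add d.txt): modified={a.txt, b.txt, c.txt} staged={d.txt}
After op 8 (git reset d.txt): modified={a.txt, b.txt, c.txt, d.txt} staged={none}
After op 9 (modify e.txt): modified={a.txt, b.txt, c.txt, d.txt, e.txt} staged={none}
After op 10 (git add b.txt): modified={a.txt, c.txt, d.txt, e.txt} staged={b.txt}
After op 11 (git reset b.txt): modified={a.txt, b.txt, c.txt, d.txt, e.txt} staged={none}
After op 12 (git add b.txt): modified={a.txt, c.txt, d.txt, e.txt} staged={b.txt}
After op 13 (git reset b.txt): modified={a.txt, b.txt, c.txt, d.txt, e.txt} staged={none}
After op 14 (git add c.txt): modified={a.txt, b.txt, d.txt, e.txt} staged={c.txt}
After op 15 (git add c.txt): modified={a.txt, b.txt, d.txt, e.txt} staged={c.txt}
After op 16 (git reset c.txt): modified={a.txt, b.txt, c.txt, d.txt, e.txt} staged={none}
After op 17 (modify b.txt): modified={a.txt, b.txt, c.txt, d.txt, e.txt} staged={none}
After op 18 (git add c.txt): modified={a.txt, b.txt, d.txt, e.txt} staged={c.txt}

Answer: c.txt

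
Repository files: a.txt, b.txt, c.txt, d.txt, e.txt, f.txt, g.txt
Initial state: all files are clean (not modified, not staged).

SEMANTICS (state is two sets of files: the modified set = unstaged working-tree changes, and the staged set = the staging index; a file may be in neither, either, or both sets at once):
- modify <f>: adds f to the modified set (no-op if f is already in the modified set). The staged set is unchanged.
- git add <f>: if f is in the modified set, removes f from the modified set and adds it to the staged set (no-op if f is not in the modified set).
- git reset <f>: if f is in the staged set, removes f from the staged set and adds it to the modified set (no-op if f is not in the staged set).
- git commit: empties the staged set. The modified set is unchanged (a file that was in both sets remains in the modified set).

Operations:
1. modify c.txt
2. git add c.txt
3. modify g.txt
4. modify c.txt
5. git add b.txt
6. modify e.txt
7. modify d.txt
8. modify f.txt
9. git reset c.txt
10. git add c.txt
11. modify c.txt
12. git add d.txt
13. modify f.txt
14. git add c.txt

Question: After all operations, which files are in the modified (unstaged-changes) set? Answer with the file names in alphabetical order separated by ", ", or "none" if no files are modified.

After op 1 (modify c.txt): modified={c.txt} staged={none}
After op 2 (git add c.txt): modified={none} staged={c.txt}
After op 3 (modify g.txt): modified={g.txt} staged={c.txt}
After op 4 (modify c.txt): modified={c.txt, g.txt} staged={c.txt}
After op 5 (git add b.txt): modified={c.txt, g.txt} staged={c.txt}
After op 6 (modify e.txt): modified={c.txt, e.txt, g.txt} staged={c.txt}
After op 7 (modify d.txt): modified={c.txt, d.txt, e.txt, g.txt} staged={c.txt}
After op 8 (modify f.txt): modified={c.txt, d.txt, e.txt, f.txt, g.txt} staged={c.txt}
After op 9 (git reset c.txt): modified={c.txt, d.txt, e.txt, f.txt, g.txt} staged={none}
After op 10 (git add c.txt): modified={d.txt, e.txt, f.txt, g.txt} staged={c.txt}
After op 11 (modify c.txt): modified={c.txt, d.txt, e.txt, f.txt, g.txt} staged={c.txt}
After op 12 (git add d.txt): modified={c.txt, e.txt, f.txt, g.txt} staged={c.txt, d.txt}
After op 13 (modify f.txt): modified={c.txt, e.txt, f.txt, g.txt} staged={c.txt, d.txt}
After op 14 (git add c.txt): modified={e.txt, f.txt, g.txt} staged={c.txt, d.txt}

Answer: e.txt, f.txt, g.txt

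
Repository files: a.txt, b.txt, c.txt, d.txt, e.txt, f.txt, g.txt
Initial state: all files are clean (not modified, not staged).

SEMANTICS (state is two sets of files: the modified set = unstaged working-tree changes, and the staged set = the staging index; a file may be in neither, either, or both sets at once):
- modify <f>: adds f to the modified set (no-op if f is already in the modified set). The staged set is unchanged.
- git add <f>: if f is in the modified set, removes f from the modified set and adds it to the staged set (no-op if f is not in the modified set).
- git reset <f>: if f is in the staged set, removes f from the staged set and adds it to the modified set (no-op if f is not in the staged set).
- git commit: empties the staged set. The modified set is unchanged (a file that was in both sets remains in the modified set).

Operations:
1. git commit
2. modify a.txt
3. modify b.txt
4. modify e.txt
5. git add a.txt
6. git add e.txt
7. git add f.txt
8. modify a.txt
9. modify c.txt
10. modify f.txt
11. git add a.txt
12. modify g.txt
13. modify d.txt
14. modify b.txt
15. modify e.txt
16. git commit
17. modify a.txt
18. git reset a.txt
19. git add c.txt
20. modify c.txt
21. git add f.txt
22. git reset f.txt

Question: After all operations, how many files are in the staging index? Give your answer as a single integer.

Answer: 1

Derivation:
After op 1 (git commit): modified={none} staged={none}
After op 2 (modify a.txt): modified={a.txt} staged={none}
After op 3 (modify b.txt): modified={a.txt, b.txt} staged={none}
After op 4 (modify e.txt): modified={a.txt, b.txt, e.txt} staged={none}
After op 5 (git add a.txt): modified={b.txt, e.txt} staged={a.txt}
After op 6 (git add e.txt): modified={b.txt} staged={a.txt, e.txt}
After op 7 (git add f.txt): modified={b.txt} staged={a.txt, e.txt}
After op 8 (modify a.txt): modified={a.txt, b.txt} staged={a.txt, e.txt}
After op 9 (modify c.txt): modified={a.txt, b.txt, c.txt} staged={a.txt, e.txt}
After op 10 (modify f.txt): modified={a.txt, b.txt, c.txt, f.txt} staged={a.txt, e.txt}
After op 11 (git add a.txt): modified={b.txt, c.txt, f.txt} staged={a.txt, e.txt}
After op 12 (modify g.txt): modified={b.txt, c.txt, f.txt, g.txt} staged={a.txt, e.txt}
After op 13 (modify d.txt): modified={b.txt, c.txt, d.txt, f.txt, g.txt} staged={a.txt, e.txt}
After op 14 (modify b.txt): modified={b.txt, c.txt, d.txt, f.txt, g.txt} staged={a.txt, e.txt}
After op 15 (modify e.txt): modified={b.txt, c.txt, d.txt, e.txt, f.txt, g.txt} staged={a.txt, e.txt}
After op 16 (git commit): modified={b.txt, c.txt, d.txt, e.txt, f.txt, g.txt} staged={none}
After op 17 (modify a.txt): modified={a.txt, b.txt, c.txt, d.txt, e.txt, f.txt, g.txt} staged={none}
After op 18 (git reset a.txt): modified={a.txt, b.txt, c.txt, d.txt, e.txt, f.txt, g.txt} staged={none}
After op 19 (git add c.txt): modified={a.txt, b.txt, d.txt, e.txt, f.txt, g.txt} staged={c.txt}
After op 20 (modify c.txt): modified={a.txt, b.txt, c.txt, d.txt, e.txt, f.txt, g.txt} staged={c.txt}
After op 21 (git add f.txt): modified={a.txt, b.txt, c.txt, d.txt, e.txt, g.txt} staged={c.txt, f.txt}
After op 22 (git reset f.txt): modified={a.txt, b.txt, c.txt, d.txt, e.txt, f.txt, g.txt} staged={c.txt}
Final staged set: {c.txt} -> count=1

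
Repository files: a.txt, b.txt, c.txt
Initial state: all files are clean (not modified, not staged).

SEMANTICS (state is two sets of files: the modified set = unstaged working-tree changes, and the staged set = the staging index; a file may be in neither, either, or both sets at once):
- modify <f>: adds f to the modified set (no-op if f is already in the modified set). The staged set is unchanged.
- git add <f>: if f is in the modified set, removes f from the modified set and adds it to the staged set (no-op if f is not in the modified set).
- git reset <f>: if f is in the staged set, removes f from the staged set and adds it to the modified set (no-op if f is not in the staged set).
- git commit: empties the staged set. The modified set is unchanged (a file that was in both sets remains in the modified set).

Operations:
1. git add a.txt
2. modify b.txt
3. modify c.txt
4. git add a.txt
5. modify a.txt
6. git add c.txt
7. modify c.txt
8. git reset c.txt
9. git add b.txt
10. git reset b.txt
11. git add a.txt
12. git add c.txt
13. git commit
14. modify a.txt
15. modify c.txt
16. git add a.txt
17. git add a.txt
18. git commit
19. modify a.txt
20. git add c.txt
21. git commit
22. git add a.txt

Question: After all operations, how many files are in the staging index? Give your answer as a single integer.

After op 1 (git add a.txt): modified={none} staged={none}
After op 2 (modify b.txt): modified={b.txt} staged={none}
After op 3 (modify c.txt): modified={b.txt, c.txt} staged={none}
After op 4 (git add a.txt): modified={b.txt, c.txt} staged={none}
After op 5 (modify a.txt): modified={a.txt, b.txt, c.txt} staged={none}
After op 6 (git add c.txt): modified={a.txt, b.txt} staged={c.txt}
After op 7 (modify c.txt): modified={a.txt, b.txt, c.txt} staged={c.txt}
After op 8 (git reset c.txt): modified={a.txt, b.txt, c.txt} staged={none}
After op 9 (git add b.txt): modified={a.txt, c.txt} staged={b.txt}
After op 10 (git reset b.txt): modified={a.txt, b.txt, c.txt} staged={none}
After op 11 (git add a.txt): modified={b.txt, c.txt} staged={a.txt}
After op 12 (git add c.txt): modified={b.txt} staged={a.txt, c.txt}
After op 13 (git commit): modified={b.txt} staged={none}
After op 14 (modify a.txt): modified={a.txt, b.txt} staged={none}
After op 15 (modify c.txt): modified={a.txt, b.txt, c.txt} staged={none}
After op 16 (git add a.txt): modified={b.txt, c.txt} staged={a.txt}
After op 17 (git add a.txt): modified={b.txt, c.txt} staged={a.txt}
After op 18 (git commit): modified={b.txt, c.txt} staged={none}
After op 19 (modify a.txt): modified={a.txt, b.txt, c.txt} staged={none}
After op 20 (git add c.txt): modified={a.txt, b.txt} staged={c.txt}
After op 21 (git commit): modified={a.txt, b.txt} staged={none}
After op 22 (git add a.txt): modified={b.txt} staged={a.txt}
Final staged set: {a.txt} -> count=1

Answer: 1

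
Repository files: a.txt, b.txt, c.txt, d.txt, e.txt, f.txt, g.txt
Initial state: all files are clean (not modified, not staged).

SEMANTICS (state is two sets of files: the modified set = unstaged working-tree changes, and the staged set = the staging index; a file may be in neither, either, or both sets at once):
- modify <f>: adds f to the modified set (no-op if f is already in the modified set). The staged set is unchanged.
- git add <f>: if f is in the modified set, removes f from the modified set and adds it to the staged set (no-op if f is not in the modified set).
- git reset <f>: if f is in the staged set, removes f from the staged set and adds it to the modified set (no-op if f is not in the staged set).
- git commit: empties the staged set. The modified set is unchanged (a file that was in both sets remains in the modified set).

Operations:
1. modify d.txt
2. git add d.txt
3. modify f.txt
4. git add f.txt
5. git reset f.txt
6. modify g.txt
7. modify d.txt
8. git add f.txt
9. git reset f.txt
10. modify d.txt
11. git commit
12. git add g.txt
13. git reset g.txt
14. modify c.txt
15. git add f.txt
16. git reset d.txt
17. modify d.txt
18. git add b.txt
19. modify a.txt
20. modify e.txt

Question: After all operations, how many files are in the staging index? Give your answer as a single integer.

After op 1 (modify d.txt): modified={d.txt} staged={none}
After op 2 (git add d.txt): modified={none} staged={d.txt}
After op 3 (modify f.txt): modified={f.txt} staged={d.txt}
After op 4 (git add f.txt): modified={none} staged={d.txt, f.txt}
After op 5 (git reset f.txt): modified={f.txt} staged={d.txt}
After op 6 (modify g.txt): modified={f.txt, g.txt} staged={d.txt}
After op 7 (modify d.txt): modified={d.txt, f.txt, g.txt} staged={d.txt}
After op 8 (git add f.txt): modified={d.txt, g.txt} staged={d.txt, f.txt}
After op 9 (git reset f.txt): modified={d.txt, f.txt, g.txt} staged={d.txt}
After op 10 (modify d.txt): modified={d.txt, f.txt, g.txt} staged={d.txt}
After op 11 (git commit): modified={d.txt, f.txt, g.txt} staged={none}
After op 12 (git add g.txt): modified={d.txt, f.txt} staged={g.txt}
After op 13 (git reset g.txt): modified={d.txt, f.txt, g.txt} staged={none}
After op 14 (modify c.txt): modified={c.txt, d.txt, f.txt, g.txt} staged={none}
After op 15 (git add f.txt): modified={c.txt, d.txt, g.txt} staged={f.txt}
After op 16 (git reset d.txt): modified={c.txt, d.txt, g.txt} staged={f.txt}
After op 17 (modify d.txt): modified={c.txt, d.txt, g.txt} staged={f.txt}
After op 18 (git add b.txt): modified={c.txt, d.txt, g.txt} staged={f.txt}
After op 19 (modify a.txt): modified={a.txt, c.txt, d.txt, g.txt} staged={f.txt}
After op 20 (modify e.txt): modified={a.txt, c.txt, d.txt, e.txt, g.txt} staged={f.txt}
Final staged set: {f.txt} -> count=1

Answer: 1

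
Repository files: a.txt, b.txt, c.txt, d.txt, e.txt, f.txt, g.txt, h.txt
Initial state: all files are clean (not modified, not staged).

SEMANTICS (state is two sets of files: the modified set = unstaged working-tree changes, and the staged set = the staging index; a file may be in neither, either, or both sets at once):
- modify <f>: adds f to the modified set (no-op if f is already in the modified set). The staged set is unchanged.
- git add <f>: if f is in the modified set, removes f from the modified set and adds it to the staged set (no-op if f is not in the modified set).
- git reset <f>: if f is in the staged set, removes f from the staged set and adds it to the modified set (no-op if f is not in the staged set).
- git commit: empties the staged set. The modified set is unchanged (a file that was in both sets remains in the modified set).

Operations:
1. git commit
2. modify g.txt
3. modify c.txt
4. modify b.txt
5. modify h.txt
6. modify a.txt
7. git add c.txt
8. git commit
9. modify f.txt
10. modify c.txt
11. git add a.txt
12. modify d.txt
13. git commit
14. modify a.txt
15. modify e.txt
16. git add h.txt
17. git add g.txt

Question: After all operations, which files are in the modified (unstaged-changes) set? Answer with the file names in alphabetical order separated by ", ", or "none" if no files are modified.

Answer: a.txt, b.txt, c.txt, d.txt, e.txt, f.txt

Derivation:
After op 1 (git commit): modified={none} staged={none}
After op 2 (modify g.txt): modified={g.txt} staged={none}
After op 3 (modify c.txt): modified={c.txt, g.txt} staged={none}
After op 4 (modify b.txt): modified={b.txt, c.txt, g.txt} staged={none}
After op 5 (modify h.txt): modified={b.txt, c.txt, g.txt, h.txt} staged={none}
After op 6 (modify a.txt): modified={a.txt, b.txt, c.txt, g.txt, h.txt} staged={none}
After op 7 (git add c.txt): modified={a.txt, b.txt, g.txt, h.txt} staged={c.txt}
After op 8 (git commit): modified={a.txt, b.txt, g.txt, h.txt} staged={none}
After op 9 (modify f.txt): modified={a.txt, b.txt, f.txt, g.txt, h.txt} staged={none}
After op 10 (modify c.txt): modified={a.txt, b.txt, c.txt, f.txt, g.txt, h.txt} staged={none}
After op 11 (git add a.txt): modified={b.txt, c.txt, f.txt, g.txt, h.txt} staged={a.txt}
After op 12 (modify d.txt): modified={b.txt, c.txt, d.txt, f.txt, g.txt, h.txt} staged={a.txt}
After op 13 (git commit): modified={b.txt, c.txt, d.txt, f.txt, g.txt, h.txt} staged={none}
After op 14 (modify a.txt): modified={a.txt, b.txt, c.txt, d.txt, f.txt, g.txt, h.txt} staged={none}
After op 15 (modify e.txt): modified={a.txt, b.txt, c.txt, d.txt, e.txt, f.txt, g.txt, h.txt} staged={none}
After op 16 (git add h.txt): modified={a.txt, b.txt, c.txt, d.txt, e.txt, f.txt, g.txt} staged={h.txt}
After op 17 (git add g.txt): modified={a.txt, b.txt, c.txt, d.txt, e.txt, f.txt} staged={g.txt, h.txt}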